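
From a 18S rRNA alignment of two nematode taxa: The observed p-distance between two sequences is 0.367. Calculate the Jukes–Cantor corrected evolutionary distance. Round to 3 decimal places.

0.504

d = −(3/4) ln(1 − 4p/3) = −0.75 ln(1 − 0.489333) = −0.75 ln(0.510667)
  = −0.75 × (-0.672038) = 0.504029 substitutions/site.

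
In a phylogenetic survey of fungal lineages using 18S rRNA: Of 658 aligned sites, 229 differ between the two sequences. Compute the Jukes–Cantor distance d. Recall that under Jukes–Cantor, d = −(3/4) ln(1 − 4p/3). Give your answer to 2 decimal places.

0.47

p = 229/658 ≈ 0.348024.
d = −(3/4) ln(1 − 4p/3) = −0.75 ln(1 − 0.464032) = −0.75 ln(0.535968)
  = −0.75 × (-0.623681) = 0.467761 substitutions/site.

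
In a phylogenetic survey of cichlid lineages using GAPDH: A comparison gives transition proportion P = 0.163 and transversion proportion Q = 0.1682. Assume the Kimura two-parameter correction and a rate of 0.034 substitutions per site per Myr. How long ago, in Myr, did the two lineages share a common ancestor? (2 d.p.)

6.52

Under the Kimura two-parameter model, d = −½ ln(1 − 2P − Q) − ¼ ln(1 − 2Q).
1 − 2P − Q = 0.5058, giving −½ ln(0.5058) = 0.340807.
1 − 2Q = 0.6636, giving −¼ ln(0.6636) = 0.102519.
d = 0.340807 + 0.102519 = 0.443326.
Under a molecular clock d = 2μt, so t = d/(2μ) = 0.443326 / (2 × 0.034) = 6.52 Myr.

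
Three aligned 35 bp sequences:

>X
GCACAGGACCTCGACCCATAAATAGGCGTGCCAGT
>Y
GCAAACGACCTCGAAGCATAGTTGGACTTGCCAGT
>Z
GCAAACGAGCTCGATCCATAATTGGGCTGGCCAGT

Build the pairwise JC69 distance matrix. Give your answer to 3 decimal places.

d(X,Y) = 0.315, d(X,Z) = 0.273, d(Y,Z) = 0.195

X–Y: 9/35 sites differ → p ≈ 0.257143, d = −0.75 ln(1 − 0.342857) = 0.314890 ≈ 0.315.
X–Z: 8/35 sites differ → p ≈ 0.228571, d = −0.75 ln(1 − 0.304761) = 0.272625 ≈ 0.273.
Y–Z: 6/35 sites differ → p ≈ 0.171429, d = −0.75 ln(1 − 0.228572) = 0.194634 ≈ 0.195.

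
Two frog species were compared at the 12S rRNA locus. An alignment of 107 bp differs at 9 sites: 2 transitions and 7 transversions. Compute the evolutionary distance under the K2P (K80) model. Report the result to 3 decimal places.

0.089

P = 2/107 ≈ 0.018692 and Q = 7/107 ≈ 0.065421.
Under the Kimura two-parameter model, d = −½ ln(1 − 2P − Q) − ¼ ln(1 − 2Q).
1 − 2P − Q = 0.897195, giving −½ ln(0.897195) = 0.054241.
1 − 2Q = 0.869158, giving −¼ ln(0.869158) = 0.035058.
d = 0.054241 + 0.035058 = 0.089299.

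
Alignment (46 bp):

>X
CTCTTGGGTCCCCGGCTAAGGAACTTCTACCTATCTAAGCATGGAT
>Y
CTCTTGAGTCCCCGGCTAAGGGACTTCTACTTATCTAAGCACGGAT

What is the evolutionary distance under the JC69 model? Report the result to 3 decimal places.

The sequences differ at 4 of 46 sites (7, 22, 31, 42), so p = 4/46 ≈ 0.086957.
d = −(3/4) ln(1 − 4p/3) = −0.75 ln(1 − 0.115943) = −0.75 ln(0.884057)
  = −0.75 × (-0.123234) = 0.092426 substitutions/site.

0.092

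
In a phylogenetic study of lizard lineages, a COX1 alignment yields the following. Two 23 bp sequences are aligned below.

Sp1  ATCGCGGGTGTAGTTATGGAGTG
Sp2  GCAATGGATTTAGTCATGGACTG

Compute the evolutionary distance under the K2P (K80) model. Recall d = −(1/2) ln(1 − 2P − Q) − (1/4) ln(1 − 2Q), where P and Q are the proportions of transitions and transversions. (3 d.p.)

0.604

Of 23 sites, 6 differences are transitions and 3 are transversions, so P = 6/23 ≈ 0.26087 and Q = 3/23 ≈ 0.130435.
Under the Kimura two-parameter model, d = −½ ln(1 − 2P − Q) − ¼ ln(1 − 2Q).
1 − 2P − Q = 0.347825, giving −½ ln(0.347825) = 0.528028.
1 − 2Q = 0.73913, giving −¼ ln(0.73913) = 0.075570.
d = 0.528028 + 0.075570 = 0.603598.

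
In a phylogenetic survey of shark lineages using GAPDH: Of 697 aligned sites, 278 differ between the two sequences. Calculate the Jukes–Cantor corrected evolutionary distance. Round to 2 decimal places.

0.57

p = 278/697 ≈ 0.398852.
d = −(3/4) ln(1 − 4p/3) = −0.75 ln(1 − 0.531803) = −0.75 ln(0.468197)
  = −0.75 × (-0.758866) = 0.569150 substitutions/site.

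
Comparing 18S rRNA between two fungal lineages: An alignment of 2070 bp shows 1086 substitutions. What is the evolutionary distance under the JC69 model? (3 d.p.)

p = 1086/2070 ≈ 0.524638.
d = −(3/4) ln(1 − 4p/3) = −0.75 ln(1 − 0.699517) = −0.75 ln(0.300483)
  = −0.75 × (-1.202364) = 0.901773 substitutions/site.

0.902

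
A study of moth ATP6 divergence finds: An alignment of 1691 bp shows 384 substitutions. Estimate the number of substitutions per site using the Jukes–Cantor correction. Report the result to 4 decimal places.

p = 384/1691 ≈ 0.227085.
d = −(3/4) ln(1 − 4p/3) = −0.75 ln(1 − 0.30278) = −0.75 ln(0.69722)
  = −0.75 × (-0.360654) = 0.270491 substitutions/site.

0.2705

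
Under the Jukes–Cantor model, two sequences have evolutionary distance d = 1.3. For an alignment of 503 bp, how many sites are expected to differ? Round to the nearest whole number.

Invert JC69: p = (3/4)(1 − e^(−4d/3)) = 0.75 × (1 − e^(-1.733333)) = 0.75 × (1 − 0.176695) = 0.617479.
Expected differing sites = pL ≈ 0.617479 × 503 = 310.591937 ≈ 311.

311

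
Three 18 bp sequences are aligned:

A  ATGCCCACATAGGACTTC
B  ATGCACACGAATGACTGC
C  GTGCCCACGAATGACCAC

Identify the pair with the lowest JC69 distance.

A–B: 5/18 differ, p = 0.278, d = 0.347.
A–C: 6/18 differ, p = 0.333, d = 0.441.
B–C: 4/18 differ, p = 0.222, d = 0.264.
The smallest distance is between B and C.

B and C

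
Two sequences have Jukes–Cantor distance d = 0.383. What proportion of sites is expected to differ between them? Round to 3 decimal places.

0.300

p = (3/4)(1 − e^(−4d/3)) = 0.75 × (1 − e^(-0.510667)) = 0.75 × (1 − 0.600095) = 0.299929.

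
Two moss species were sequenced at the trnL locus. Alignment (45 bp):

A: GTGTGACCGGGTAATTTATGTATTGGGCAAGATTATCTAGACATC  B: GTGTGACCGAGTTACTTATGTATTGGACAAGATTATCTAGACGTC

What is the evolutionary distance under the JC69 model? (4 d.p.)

The sequences differ at 5 of 45 sites (10, 13, 15, 27, 43), so p = 5/45 ≈ 0.111111.
d = −(3/4) ln(1 − 4p/3) = −0.75 ln(1 − 0.148148) = −0.75 ln(0.851852)
  = −0.75 × (-0.160342) = 0.120257 substitutions/site.

0.1203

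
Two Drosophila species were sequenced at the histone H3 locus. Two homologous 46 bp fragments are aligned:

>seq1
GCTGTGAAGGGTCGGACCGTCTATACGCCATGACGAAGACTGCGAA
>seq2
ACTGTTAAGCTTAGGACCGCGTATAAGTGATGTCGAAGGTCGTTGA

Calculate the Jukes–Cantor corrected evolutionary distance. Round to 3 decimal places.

The sequences differ at 17 of 46 sites, so p = 17/46 ≈ 0.369565.
d = −(3/4) ln(1 − 4p/3) = −0.75 ln(1 − 0.492753) = −0.75 ln(0.507247)
  = −0.75 × (-0.678757) = 0.509068 substitutions/site.

0.509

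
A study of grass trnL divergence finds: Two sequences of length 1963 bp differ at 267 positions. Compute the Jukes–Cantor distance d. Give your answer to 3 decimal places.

p = 267/1963 ≈ 0.136016.
d = −(3/4) ln(1 − 4p/3) = −0.75 ln(1 − 0.181355) = −0.75 ln(0.818645)
  = −0.75 × (-0.200105) = 0.150079 substitutions/site.

0.150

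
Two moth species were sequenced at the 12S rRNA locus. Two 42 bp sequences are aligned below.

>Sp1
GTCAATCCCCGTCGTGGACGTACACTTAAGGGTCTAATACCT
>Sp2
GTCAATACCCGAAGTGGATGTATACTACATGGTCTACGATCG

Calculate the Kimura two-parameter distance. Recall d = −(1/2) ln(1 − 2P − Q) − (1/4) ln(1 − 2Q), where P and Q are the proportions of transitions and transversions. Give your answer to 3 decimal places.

Of 42 sites, 3 differences are transitions and 9 are transversions, so P = 3/42 ≈ 0.071429 and Q = 9/42 ≈ 0.214286.
Under the Kimura two-parameter model, d = −½ ln(1 − 2P − Q) − ¼ ln(1 − 2Q).
1 − 2P − Q = 0.642856, giving −½ ln(0.642856) = 0.220917.
1 − 2Q = 0.571428, giving −¼ ln(0.571428) = 0.139904.
d = 0.220917 + 0.139904 = 0.360821.

0.361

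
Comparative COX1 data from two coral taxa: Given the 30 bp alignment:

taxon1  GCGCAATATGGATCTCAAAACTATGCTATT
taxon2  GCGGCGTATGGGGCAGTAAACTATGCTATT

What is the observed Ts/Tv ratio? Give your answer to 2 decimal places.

Transitions are A↔G and C↔T; transversions are all other mismatches.
Transitions: 2. Transversions: 6.
R = 2/6 = 0.333333… ≈ 0.33 (to 2 d.p.).

0.33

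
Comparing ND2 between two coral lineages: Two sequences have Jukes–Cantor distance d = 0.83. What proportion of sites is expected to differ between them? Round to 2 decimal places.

p = (3/4)(1 − e^(−4d/3)) = 0.75 × (1 − e^(-1.106667)) = 0.75 × (1 − 0.330659) = 0.502006.

0.50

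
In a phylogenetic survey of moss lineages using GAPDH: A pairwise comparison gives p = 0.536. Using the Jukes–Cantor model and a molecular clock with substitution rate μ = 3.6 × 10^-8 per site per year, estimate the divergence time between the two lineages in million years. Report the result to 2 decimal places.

d = −(3/4) ln(1 − 4p/3) = −0.75 ln(1 − 0.714667) = −0.75 ln(0.285333)
  = −0.75 × (-1.254098) = 0.940574 substitutions/site.
Under a molecular clock d = 2μt, so t = d/(2μ) = 0.940574 / (2 × 3.6 × 10^-8) = 13.06 million years.

13.06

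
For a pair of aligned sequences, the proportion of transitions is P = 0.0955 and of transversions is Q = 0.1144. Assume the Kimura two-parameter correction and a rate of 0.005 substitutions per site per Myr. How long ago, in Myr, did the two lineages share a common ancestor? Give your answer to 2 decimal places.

Under the Kimura two-parameter model, d = −½ ln(1 − 2P − Q) − ¼ ln(1 − 2Q).
1 − 2P − Q = 0.6946, giving −½ ln(0.6946) = 0.182210.
1 − 2Q = 0.7712, giving −¼ ln(0.7712) = 0.064952.
d = 0.182210 + 0.064952 = 0.247162.
Under a molecular clock d = 2μt, so t = d/(2μ) = 0.247162 / (2 × 0.005) = 24.72 Myr.

24.72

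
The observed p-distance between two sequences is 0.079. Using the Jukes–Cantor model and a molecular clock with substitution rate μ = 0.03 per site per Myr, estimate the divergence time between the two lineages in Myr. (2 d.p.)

d = −(3/4) ln(1 − 4p/3) = −0.75 ln(1 − 0.105333) = −0.75 ln(0.894667)
  = −0.75 × (-0.111304) = 0.083478 substitutions/site.
Under a molecular clock d = 2μt, so t = d/(2μ) = 0.083478 / (2 × 0.03) = 1.39 Myr.

1.39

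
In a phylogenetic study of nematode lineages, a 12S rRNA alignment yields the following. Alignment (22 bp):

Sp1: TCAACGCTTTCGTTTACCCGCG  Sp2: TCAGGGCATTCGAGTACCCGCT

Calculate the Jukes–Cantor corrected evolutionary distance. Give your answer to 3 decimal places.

The sequences differ at 6 of 22 sites (4, 5, 8, 13, 14, 22), so p = 6/22 ≈ 0.272727.
d = −(3/4) ln(1 − 4p/3) = −0.75 ln(1 − 0.363636) = −0.75 ln(0.636364)
  = −0.75 × (-0.451985) = 0.338989 substitutions/site.

0.339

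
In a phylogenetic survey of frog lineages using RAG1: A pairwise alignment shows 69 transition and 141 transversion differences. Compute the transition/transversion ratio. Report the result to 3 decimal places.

R = 69/141 = 0.489361… ≈ 0.489 (to 3 d.p.).

0.489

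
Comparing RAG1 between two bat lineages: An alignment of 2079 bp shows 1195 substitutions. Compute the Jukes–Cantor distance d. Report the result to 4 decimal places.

1.0906

p = 1195/2079 ≈ 0.574796.
d = −(3/4) ln(1 − 4p/3) = −0.75 ln(1 − 0.766395) = −0.75 ln(0.233605)
  = −0.75 × (-1.454124) = 1.090593 substitutions/site.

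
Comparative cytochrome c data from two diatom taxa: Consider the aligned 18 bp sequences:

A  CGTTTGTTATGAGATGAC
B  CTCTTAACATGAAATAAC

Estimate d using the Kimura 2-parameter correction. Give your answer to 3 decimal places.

0.612

Of 18 sites, 5 differences are transitions and 2 are transversions, so P = 5/18 ≈ 0.277778 and Q = 2/18 ≈ 0.111111.
Under the Kimura two-parameter model, d = −½ ln(1 − 2P − Q) − ¼ ln(1 − 2Q).
1 − 2P − Q = 0.333333, giving −½ ln(0.333333) = 0.549307.
1 − 2Q = 0.777778, giving −¼ ln(0.777778) = 0.062829.
d = 0.549307 + 0.062829 = 0.612136.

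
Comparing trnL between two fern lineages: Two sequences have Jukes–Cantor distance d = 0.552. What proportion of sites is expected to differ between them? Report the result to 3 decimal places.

0.391

p = (3/4)(1 − e^(−4d/3)) = 0.75 × (1 − e^(-0.736)) = 0.75 × (1 − 0.479026) = 0.390731.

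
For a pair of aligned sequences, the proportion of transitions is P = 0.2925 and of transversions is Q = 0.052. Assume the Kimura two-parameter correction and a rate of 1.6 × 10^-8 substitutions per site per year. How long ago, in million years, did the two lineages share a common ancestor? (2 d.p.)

Under the Kimura two-parameter model, d = −½ ln(1 − 2P − Q) − ¼ ln(1 − 2Q).
1 − 2P − Q = 0.363, giving −½ ln(0.363) = 0.506676.
1 − 2Q = 0.896, giving −¼ ln(0.896) = 0.027454.
d = 0.506676 + 0.027454 = 0.534130.
Under a molecular clock d = 2μt, so t = d/(2μ) = 0.534130 / (2 × 1.6 × 10^-8) = 16.69 million years.

16.69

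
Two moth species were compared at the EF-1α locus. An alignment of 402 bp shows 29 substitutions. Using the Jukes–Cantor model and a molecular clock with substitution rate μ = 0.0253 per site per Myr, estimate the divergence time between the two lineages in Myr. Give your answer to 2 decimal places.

1.50

p = 29/402 ≈ 0.072139.
d = −(3/4) ln(1 − 4p/3) = −0.75 ln(1 − 0.096185) = −0.75 ln(0.903815)
  = −0.75 × (-0.101131) = 0.075848 substitutions/site.
Under a molecular clock d = 2μt, so t = d/(2μ) = 0.075848 / (2 × 0.0253) = 1.50 Myr.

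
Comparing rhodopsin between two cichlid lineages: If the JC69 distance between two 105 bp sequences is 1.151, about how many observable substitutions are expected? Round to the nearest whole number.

Invert JC69: p = (3/4)(1 − e^(−4d/3)) = 0.75 × (1 − e^(-1.534667)) = 0.75 × (1 − 0.215527) = 0.588355.
Expected differing sites = pL ≈ 0.588355 × 105 = 61.777275 ≈ 62.

62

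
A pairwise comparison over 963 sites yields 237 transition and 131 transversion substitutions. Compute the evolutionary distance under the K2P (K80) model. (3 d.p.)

0.574

P = 237/963 ≈ 0.246106 and Q = 131/963 ≈ 0.136033.
Under the Kimura two-parameter model, d = −½ ln(1 − 2P − Q) − ¼ ln(1 − 2Q).
1 − 2P − Q = 0.371755, giving −½ ln(0.371755) = 0.494760.
1 − 2Q = 0.727934, giving −¼ ln(0.727934) = 0.079386.
d = 0.494760 + 0.079386 = 0.574146.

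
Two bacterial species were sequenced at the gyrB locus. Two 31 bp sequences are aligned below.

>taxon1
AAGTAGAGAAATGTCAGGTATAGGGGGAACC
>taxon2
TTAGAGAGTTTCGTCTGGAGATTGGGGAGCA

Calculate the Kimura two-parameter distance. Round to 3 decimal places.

Of 31 sites, 4 differences are transitions and 12 are transversions, so P = 4/31 ≈ 0.129032 and Q = 12/31 ≈ 0.387097.
Under the Kimura two-parameter model, d = −½ ln(1 − 2P − Q) − ¼ ln(1 − 2Q).
1 − 2P − Q = 0.354839, giving −½ ln(0.354839) = 0.518046.
1 − 2Q = 0.225806, giving −¼ ln(0.225806) = 0.372020.
d = 0.518046 + 0.372020 = 0.890066.

0.890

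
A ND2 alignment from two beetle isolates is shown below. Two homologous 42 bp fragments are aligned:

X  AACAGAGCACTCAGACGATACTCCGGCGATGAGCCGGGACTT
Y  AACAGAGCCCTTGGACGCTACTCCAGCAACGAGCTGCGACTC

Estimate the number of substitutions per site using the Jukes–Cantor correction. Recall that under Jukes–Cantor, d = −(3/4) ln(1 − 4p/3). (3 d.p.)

0.286

The sequences differ at 10 of 42 sites (9, 12, 13, 18, 25, 28, 30, 35, 37, 42), so p = 10/42 ≈ 0.238095.
d = −(3/4) ln(1 − 4p/3) = −0.75 ln(1 − 0.31746) = −0.75 ln(0.68254)
  = −0.75 × (-0.381934) = 0.286451 substitutions/site.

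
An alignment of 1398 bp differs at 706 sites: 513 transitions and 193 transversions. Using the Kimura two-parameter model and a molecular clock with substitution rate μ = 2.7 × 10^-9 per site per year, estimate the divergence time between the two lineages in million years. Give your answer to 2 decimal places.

P = 513/1398 ≈ 0.366953 and Q = 193/1398 ≈ 0.138054.
Under the Kimura two-parameter model, d = −½ ln(1 − 2P − Q) − ¼ ln(1 − 2Q).
1 − 2P − Q = 0.12804, giving −½ ln(0.12804) = 1.027706.
1 − 2Q = 0.723892, giving −¼ ln(0.723892) = 0.080778.
d = 1.027706 + 0.080778 = 1.108484.
Under a molecular clock d = 2μt, so t = d/(2μ) = 1.108484 / (2 × 2.7 × 10^-9) = 205.27 million years.

205.27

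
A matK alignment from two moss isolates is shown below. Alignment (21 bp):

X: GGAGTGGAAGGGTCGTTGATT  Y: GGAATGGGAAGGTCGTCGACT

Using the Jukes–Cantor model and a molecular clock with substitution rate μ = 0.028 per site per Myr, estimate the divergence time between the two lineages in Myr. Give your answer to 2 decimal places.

The sequences differ at 5 of 21 sites (4, 8, 10, 17, 20), so p = 5/21 ≈ 0.238095.
d = −(3/4) ln(1 − 4p/3) = −0.75 ln(1 − 0.31746) = −0.75 ln(0.68254)
  = −0.75 × (-0.381934) = 0.286451 substitutions/site.
Under a molecular clock d = 2μt, so t = d/(2μ) = 0.286451 / (2 × 0.028) = 5.12 Myr.

5.12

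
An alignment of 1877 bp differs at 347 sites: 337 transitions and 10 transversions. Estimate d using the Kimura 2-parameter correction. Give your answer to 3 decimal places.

P = 337/1877 ≈ 0.179542 and Q = 10/1877 ≈ 0.005328.
Under the Kimura two-parameter model, d = −½ ln(1 − 2P − Q) − ¼ ln(1 − 2Q).
1 − 2P − Q = 0.635588, giving −½ ln(0.635588) = 0.226602.
1 − 2Q = 0.989344, giving −¼ ln(0.989344) = 0.002678.
d = 0.226602 + 0.002678 = 0.229280.

0.229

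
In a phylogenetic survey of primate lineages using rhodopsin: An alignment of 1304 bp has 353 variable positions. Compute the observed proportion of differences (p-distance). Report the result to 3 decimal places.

0.271

p = 353/1304 = 0.270705… ≈ 0.271 (to 3 d.p.).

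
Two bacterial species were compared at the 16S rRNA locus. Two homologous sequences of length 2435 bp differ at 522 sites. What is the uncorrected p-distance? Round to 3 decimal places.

0.214

p = 522/2435 = 0.214373… ≈ 0.214 (to 3 d.p.).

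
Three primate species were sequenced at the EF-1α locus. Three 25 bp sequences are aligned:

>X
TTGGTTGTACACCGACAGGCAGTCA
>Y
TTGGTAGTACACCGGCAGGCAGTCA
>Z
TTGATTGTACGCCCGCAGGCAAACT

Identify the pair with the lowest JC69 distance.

X–Y: 2/25 differ, p = 0.080, d = 0.085.
X–Z: 7/25 differ, p = 0.280, d = 0.351.
Y–Z: 7/25 differ, p = 0.280, d = 0.351.
The smallest distance is between X and Y.

X and Y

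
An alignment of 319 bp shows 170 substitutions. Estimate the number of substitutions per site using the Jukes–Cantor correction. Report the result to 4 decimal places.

0.9298

p = 170/319 ≈ 0.532915.
d = −(3/4) ln(1 − 4p/3) = −0.75 ln(1 − 0.710553) = −0.75 ln(0.289447)
  = −0.75 × (-1.239783) = 0.929837 substitutions/site.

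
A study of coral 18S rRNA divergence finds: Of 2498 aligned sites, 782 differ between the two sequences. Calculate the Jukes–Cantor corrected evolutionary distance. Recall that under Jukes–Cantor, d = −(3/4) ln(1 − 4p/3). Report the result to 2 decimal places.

0.41

p = 782/2498 ≈ 0.31305.
d = −(3/4) ln(1 − 4p/3) = −0.75 ln(1 − 0.4174) = −0.75 ln(0.5826)
  = −0.75 × (-0.540254) = 0.405191 substitutions/site.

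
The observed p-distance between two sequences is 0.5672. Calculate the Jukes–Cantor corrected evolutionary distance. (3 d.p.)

d = −(3/4) ln(1 − 4p/3) = −0.75 ln(1 − 0.756267) = −0.75 ln(0.243733)
  = −0.75 × (-1.411682) = 1.058762 substitutions/site.

1.059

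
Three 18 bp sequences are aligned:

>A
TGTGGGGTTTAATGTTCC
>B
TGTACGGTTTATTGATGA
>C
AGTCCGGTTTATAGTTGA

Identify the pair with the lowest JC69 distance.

A–B: 6/18 differ, p = 0.333, d = 0.441.
A–C: 7/18 differ, p = 0.389, d = 0.548.
B–C: 4/18 differ, p = 0.222, d = 0.264.
The smallest distance is between B and C.

B and C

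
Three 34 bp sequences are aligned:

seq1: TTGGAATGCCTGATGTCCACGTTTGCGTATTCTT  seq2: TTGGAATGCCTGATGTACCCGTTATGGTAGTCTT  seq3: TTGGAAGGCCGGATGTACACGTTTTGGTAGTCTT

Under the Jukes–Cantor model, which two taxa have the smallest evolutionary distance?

seq2 and seq3

seq1–seq2: 6/34 differ, p = 0.176, d = 0.201.
seq1–seq3: 6/34 differ, p = 0.176, d = 0.201.
seq2–seq3: 4/34 differ, p = 0.118, d = 0.128.
The smallest distance is between seq2 and seq3.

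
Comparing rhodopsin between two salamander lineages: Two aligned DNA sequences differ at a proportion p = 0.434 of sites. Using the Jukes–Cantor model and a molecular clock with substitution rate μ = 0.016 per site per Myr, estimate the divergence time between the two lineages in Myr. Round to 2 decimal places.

20.26

d = −(3/4) ln(1 − 4p/3) = −0.75 ln(1 − 0.578667) = −0.75 ln(0.421333)
  = −0.75 × (-0.864332) = 0.648249 substitutions/site.
Under a molecular clock d = 2μt, so t = d/(2μ) = 0.648249 / (2 × 0.016) = 20.26 Myr.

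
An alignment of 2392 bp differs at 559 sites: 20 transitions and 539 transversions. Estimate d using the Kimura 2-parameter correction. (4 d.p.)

P = 20/2392 ≈ 0.008361 and Q = 539/2392 ≈ 0.225334.
Under the Kimura two-parameter model, d = −½ ln(1 − 2P − Q) − ¼ ln(1 − 2Q).
1 − 2P − Q = 0.757944, giving −½ ln(0.757944) = 0.138573.
1 − 2Q = 0.549332, giving −¼ ln(0.549332) = 0.149763.
d = 0.138573 + 0.149763 = 0.288336.

0.2883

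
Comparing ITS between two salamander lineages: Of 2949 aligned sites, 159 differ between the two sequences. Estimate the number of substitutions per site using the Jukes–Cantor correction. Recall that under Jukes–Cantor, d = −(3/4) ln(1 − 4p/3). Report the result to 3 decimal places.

p = 159/2949 ≈ 0.053917.
d = −(3/4) ln(1 − 4p/3) = −0.75 ln(1 − 0.071889) = −0.75 ln(0.928111)
  = −0.75 × (-0.074604) = 0.055953 substitutions/site.

0.056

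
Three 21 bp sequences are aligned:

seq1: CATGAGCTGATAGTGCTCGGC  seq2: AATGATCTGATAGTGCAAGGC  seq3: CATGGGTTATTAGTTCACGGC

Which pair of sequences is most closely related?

seq1–seq2: 4/21 differ, p = 0.190, d = 0.220.
seq1–seq3: 6/21 differ, p = 0.286, d = 0.360.
seq2–seq3: 8/21 differ, p = 0.381, d = 0.532.
The smallest distance is between seq1 and seq2.

seq1 and seq2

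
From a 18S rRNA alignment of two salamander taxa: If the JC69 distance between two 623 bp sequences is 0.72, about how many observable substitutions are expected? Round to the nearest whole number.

Invert JC69: p = (3/4)(1 − e^(−4d/3)) = 0.75 × (1 − e^(-0.96)) = 0.75 × (1 − 0.382893) = 0.462830.
Expected differing sites = pL ≈ 0.462830 × 623 = 288.34309 ≈ 288.

288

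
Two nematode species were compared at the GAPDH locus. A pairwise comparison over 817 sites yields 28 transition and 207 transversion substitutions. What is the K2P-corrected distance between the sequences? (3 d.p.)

0.371

P = 28/817 ≈ 0.034272 and Q = 207/817 ≈ 0.253366.
Under the Kimura two-parameter model, d = −½ ln(1 − 2P − Q) − ¼ ln(1 − 2Q).
1 − 2P − Q = 0.67809, giving −½ ln(0.67809) = 0.194238.
1 − 2Q = 0.493268, giving −¼ ln(0.493268) = 0.176676.
d = 0.194238 + 0.176676 = 0.370914.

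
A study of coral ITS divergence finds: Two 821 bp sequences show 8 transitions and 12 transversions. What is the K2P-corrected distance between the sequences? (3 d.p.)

0.025

P = 8/821 ≈ 0.009744 and Q = 12/821 ≈ 0.014616.
Under the Kimura two-parameter model, d = −½ ln(1 − 2P − Q) − ¼ ln(1 − 2Q).
1 − 2P − Q = 0.965896, giving −½ ln(0.965896) = 0.017350.
1 − 2Q = 0.970768, giving −¼ ln(0.970768) = 0.007417.
d = 0.017350 + 0.007417 = 0.024767.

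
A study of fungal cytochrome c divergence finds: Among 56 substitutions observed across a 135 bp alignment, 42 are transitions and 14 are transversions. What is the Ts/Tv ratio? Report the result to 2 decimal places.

3.00

R = 42/14 = 3.00.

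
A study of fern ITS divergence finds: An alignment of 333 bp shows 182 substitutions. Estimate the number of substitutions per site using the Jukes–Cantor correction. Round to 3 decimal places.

p = 182/333 ≈ 0.546547.
d = −(3/4) ln(1 − 4p/3) = −0.75 ln(1 − 0.728729) = −0.75 ln(0.271271)
  = −0.75 × (-1.304637) = 0.978478 substitutions/site.

0.978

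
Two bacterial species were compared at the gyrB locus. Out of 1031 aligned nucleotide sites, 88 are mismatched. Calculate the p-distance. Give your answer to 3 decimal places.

p = 88/1031 = 0.085354… ≈ 0.085 (to 3 d.p.).

0.085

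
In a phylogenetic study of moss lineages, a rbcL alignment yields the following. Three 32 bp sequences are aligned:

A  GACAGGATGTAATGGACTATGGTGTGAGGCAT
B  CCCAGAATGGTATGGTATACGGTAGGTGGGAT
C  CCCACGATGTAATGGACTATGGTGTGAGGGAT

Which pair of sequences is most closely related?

A–B: 12/32 differ, p = 0.375, d = 0.520.
A–C: 4/32 differ, p = 0.125, d = 0.137.
B–C: 10/32 differ, p = 0.313, d = 0.404.
The smallest distance is between A and C.

A and C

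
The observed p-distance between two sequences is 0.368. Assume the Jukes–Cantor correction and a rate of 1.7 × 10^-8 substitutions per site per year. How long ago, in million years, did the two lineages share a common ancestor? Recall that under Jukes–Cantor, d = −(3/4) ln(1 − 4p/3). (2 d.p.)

14.88

d = −(3/4) ln(1 − 4p/3) = −0.75 ln(1 − 0.490667) = −0.75 ln(0.509333)
  = −0.75 × (-0.674653) = 0.505990 substitutions/site.
Under a molecular clock d = 2μt, so t = d/(2μ) = 0.505990 / (2 × 1.7 × 10^-8) = 14.88 million years.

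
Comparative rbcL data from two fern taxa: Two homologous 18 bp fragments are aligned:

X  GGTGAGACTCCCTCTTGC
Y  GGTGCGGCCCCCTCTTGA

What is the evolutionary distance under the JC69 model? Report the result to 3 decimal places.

0.264

The sequences differ at 4 of 18 sites (5, 7, 9, 18), so p = 4/18 ≈ 0.222222.
d = −(3/4) ln(1 − 4p/3) = −0.75 ln(1 − 0.296296) = −0.75 ln(0.703704)
  = −0.75 × (-0.351397) = 0.263548 substitutions/site.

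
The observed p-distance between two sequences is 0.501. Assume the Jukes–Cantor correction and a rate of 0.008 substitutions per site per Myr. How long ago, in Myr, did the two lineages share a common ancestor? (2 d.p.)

51.69

d = −(3/4) ln(1 − 4p/3) = −0.75 ln(1 − 0.668) = −0.75 ln(0.332)
  = −0.75 × (-1.102620) = 0.826965 substitutions/site.
Under a molecular clock d = 2μt, so t = d/(2μ) = 0.826965 / (2 × 0.008) = 51.69 Myr.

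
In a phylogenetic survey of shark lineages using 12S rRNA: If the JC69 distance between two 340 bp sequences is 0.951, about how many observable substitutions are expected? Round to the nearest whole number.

Invert JC69: p = (3/4)(1 − e^(−4d/3)) = 0.75 × (1 − e^(-1.268)) = 0.75 × (1 − 0.281394) = 0.538955.
Expected differing sites = pL ≈ 0.538955 × 340 = 183.2447 ≈ 183.

183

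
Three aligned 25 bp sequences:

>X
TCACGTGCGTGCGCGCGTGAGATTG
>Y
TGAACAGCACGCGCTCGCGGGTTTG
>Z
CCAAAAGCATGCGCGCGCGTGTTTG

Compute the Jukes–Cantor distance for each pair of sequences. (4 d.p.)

d(X,Y) = 0.5716, d(X,Z) = 0.4172, d(Y,Z) = 0.2892

X–Y: 10/25 sites differ → p = 0.4, d = −0.75 ln(1 − 0.533333) = 0.571605 ≈ 0.5716.
X–Z: 8/25 sites differ → p = 0.32, d = −0.75 ln(1 − 0.426667) = 0.417216 ≈ 0.4172.
Y–Z: 6/25 sites differ → p = 0.24, d = −0.75 ln(1 − 0.32) = 0.289247 ≈ 0.2892.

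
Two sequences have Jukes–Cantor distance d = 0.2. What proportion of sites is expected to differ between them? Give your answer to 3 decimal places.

0.176

p = (3/4)(1 − e^(−4d/3)) = 0.75 × (1 − e^(-0.266667)) = 0.75 × (1 − 0.765928) = 0.175554.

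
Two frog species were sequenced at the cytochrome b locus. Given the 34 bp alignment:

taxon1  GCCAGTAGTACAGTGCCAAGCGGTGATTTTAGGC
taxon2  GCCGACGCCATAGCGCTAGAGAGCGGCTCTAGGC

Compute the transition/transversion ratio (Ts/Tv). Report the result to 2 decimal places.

Transitions are A↔G and C↔T; transversions are all other mismatches.
Transitions: 15. Transversions: 2.
R = 15/2 = 7.50.

7.50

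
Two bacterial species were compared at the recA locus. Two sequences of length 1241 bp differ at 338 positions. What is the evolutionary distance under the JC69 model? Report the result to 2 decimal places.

0.34

p = 338/1241 ≈ 0.272361.
d = −(3/4) ln(1 − 4p/3) = −0.75 ln(1 − 0.363148) = −0.75 ln(0.636852)
  = −0.75 × (-0.451218) = 0.338414 substitutions/site.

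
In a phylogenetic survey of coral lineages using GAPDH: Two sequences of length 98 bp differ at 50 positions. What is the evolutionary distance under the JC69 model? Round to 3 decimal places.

p = 50/98 ≈ 0.510204.
d = −(3/4) ln(1 − 4p/3) = −0.75 ln(1 − 0.680272) = −0.75 ln(0.319728)
  = −0.75 × (-1.140285) = 0.855214 substitutions/site.

0.855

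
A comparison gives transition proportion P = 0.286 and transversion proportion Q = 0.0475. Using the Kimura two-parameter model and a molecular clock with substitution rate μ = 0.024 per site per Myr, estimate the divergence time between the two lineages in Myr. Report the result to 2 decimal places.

10.59

Under the Kimura two-parameter model, d = −½ ln(1 − 2P − Q) − ¼ ln(1 − 2Q).
1 − 2P − Q = 0.3805, giving −½ ln(0.3805) = 0.483135.
1 − 2Q = 0.905, giving −¼ ln(0.905) = 0.024955.
d = 0.483135 + 0.024955 = 0.508090.
Under a molecular clock d = 2μt, so t = d/(2μ) = 0.508090 / (2 × 0.024) = 10.59 Myr.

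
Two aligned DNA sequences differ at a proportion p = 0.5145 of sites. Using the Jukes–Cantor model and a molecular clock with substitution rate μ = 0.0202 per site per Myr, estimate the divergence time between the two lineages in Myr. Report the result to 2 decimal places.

21.50

d = −(3/4) ln(1 − 4p/3) = −0.75 ln(1 − 0.686) = −0.75 ln(0.314)
  = −0.75 × (-1.158362) = 0.868772 substitutions/site.
Under a molecular clock d = 2μt, so t = d/(2μ) = 0.868772 / (2 × 0.0202) = 21.50 Myr.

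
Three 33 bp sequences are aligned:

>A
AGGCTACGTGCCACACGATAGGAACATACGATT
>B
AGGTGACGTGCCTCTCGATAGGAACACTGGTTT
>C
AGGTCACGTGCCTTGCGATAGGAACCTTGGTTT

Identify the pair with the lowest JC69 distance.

B and C

A–B: 8/33 differ, p = 0.242, d = 0.293.
A–C: 9/33 differ, p = 0.273, d = 0.339.
B–C: 5/33 differ, p = 0.152, d = 0.169.
The smallest distance is between B and C.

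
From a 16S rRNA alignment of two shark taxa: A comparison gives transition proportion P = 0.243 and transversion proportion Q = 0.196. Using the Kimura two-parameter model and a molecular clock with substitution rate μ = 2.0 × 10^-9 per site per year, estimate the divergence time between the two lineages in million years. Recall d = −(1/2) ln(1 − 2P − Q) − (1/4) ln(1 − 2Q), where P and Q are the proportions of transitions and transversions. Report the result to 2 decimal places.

174.31

Under the Kimura two-parameter model, d = −½ ln(1 − 2P − Q) − ¼ ln(1 − 2Q).
1 − 2P − Q = 0.318, giving −½ ln(0.318) = 0.572852.
1 − 2Q = 0.608, giving −¼ ln(0.608) = 0.124395.
d = 0.572852 + 0.124395 = 0.697247.
Under a molecular clock d = 2μt, so t = d/(2μ) = 0.697247 / (2 × 2.0 × 10^-9) = 174.31 million years.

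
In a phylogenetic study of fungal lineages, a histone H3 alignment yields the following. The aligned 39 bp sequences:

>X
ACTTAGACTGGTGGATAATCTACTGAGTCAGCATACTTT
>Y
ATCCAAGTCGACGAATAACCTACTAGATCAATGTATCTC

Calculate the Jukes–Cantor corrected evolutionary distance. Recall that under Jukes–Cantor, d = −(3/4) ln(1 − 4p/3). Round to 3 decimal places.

0.863

The sequences differ at 20 of 39 sites, so p = 20/39 ≈ 0.512821.
d = −(3/4) ln(1 − 4p/3) = −0.75 ln(1 − 0.683761) = −0.75 ln(0.316239)
  = −0.75 × (-1.151257) = 0.863443 substitutions/site.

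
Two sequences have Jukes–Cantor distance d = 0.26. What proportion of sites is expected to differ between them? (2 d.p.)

p = (3/4)(1 − e^(−4d/3)) = 0.75 × (1 − e^(-0.346667)) = 0.75 × (1 − 0.707041) = 0.219719.

0.22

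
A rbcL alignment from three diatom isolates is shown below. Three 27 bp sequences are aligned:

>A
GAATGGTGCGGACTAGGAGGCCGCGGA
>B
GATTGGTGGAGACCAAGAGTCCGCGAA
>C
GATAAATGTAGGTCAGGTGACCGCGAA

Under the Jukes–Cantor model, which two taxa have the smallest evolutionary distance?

A and B

A–B: 7/27 differ, p = 0.259, d = 0.318.
A–C: 12/27 differ, p = 0.444, d = 0.673.
B–C: 9/27 differ, p = 0.333, d = 0.441.
The smallest distance is between A and B.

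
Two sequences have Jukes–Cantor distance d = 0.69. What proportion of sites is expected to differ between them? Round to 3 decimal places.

0.451

p = (3/4)(1 − e^(−4d/3)) = 0.75 × (1 − e^(-0.92)) = 0.75 × (1 − 0.398519) = 0.451111.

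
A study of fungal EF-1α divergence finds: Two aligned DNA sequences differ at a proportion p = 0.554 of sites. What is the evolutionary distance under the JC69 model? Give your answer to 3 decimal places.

d = −(3/4) ln(1 − 4p/3) = −0.75 ln(1 − 0.738667) = −0.75 ln(0.261333)
  = −0.75 × (-1.341960) = 1.006470 substitutions/site.

1.006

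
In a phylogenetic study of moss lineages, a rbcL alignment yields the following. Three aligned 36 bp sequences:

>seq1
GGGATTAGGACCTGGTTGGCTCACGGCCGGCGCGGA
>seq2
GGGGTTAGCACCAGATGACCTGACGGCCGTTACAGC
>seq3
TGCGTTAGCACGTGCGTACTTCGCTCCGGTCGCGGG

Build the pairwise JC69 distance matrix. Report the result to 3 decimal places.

d(seq1,seq2) = 0.493, d(seq1,seq3) = 0.673, d(seq2,seq3) = 0.745

seq1–seq2: 13/36 sites differ → p ≈ 0.361111, d = −0.75 ln(1 − 0.481481) = 0.492584 ≈ 0.493.
seq1–seq3: 16/36 sites differ → p ≈ 0.444444, d = −0.75 ln(1 − 0.592592) = 0.673455 ≈ 0.673.
seq2–seq3: 17/36 sites differ → p ≈ 0.472222, d = −0.75 ln(1 − 0.629629) = 0.744938 ≈ 0.745.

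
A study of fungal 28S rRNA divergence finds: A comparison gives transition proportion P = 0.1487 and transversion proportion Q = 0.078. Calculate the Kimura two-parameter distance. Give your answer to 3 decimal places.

Under the Kimura two-parameter model, d = −½ ln(1 − 2P − Q) − ¼ ln(1 − 2Q).
1 − 2P − Q = 0.6246, giving −½ ln(0.6246) = 0.235322.
1 − 2Q = 0.844, giving −¼ ln(0.844) = 0.042401.
d = 0.235322 + 0.042401 = 0.277723.

0.278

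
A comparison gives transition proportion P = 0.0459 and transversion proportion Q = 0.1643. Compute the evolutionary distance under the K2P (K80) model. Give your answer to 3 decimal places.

0.248

Under the Kimura two-parameter model, d = −½ ln(1 − 2P − Q) − ¼ ln(1 − 2Q).
1 − 2P − Q = 0.7439, giving −½ ln(0.7439) = 0.147924.
1 − 2Q = 0.6714, giving −¼ ln(0.6714) = 0.099598.
d = 0.147924 + 0.099598 = 0.247522.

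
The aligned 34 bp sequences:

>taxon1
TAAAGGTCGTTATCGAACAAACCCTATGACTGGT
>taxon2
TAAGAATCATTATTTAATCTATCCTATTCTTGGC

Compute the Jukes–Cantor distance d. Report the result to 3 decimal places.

0.597

The sequences differ at 14 of 34 sites, so p = 14/34 ≈ 0.411765.
d = −(3/4) ln(1 − 4p/3) = −0.75 ln(1 − 0.54902) = −0.75 ln(0.45098)
  = −0.75 × (-0.796332) = 0.597249 substitutions/site.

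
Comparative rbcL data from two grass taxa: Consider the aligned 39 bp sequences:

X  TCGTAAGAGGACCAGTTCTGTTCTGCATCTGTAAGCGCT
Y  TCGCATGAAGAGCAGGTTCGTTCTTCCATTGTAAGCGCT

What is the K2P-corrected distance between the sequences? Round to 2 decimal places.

Of 39 sites, 5 differences are transitions and 6 are transversions, so P = 5/39 ≈ 0.128205 and Q = 6/39 ≈ 0.153846.
Under the Kimura two-parameter model, d = −½ ln(1 − 2P − Q) − ¼ ln(1 − 2Q).
1 − 2P − Q = 0.589744, giving −½ ln(0.589744) = 0.264033.
1 − 2Q = 0.692308, giving −¼ ln(0.692308) = 0.091931.
d = 0.264033 + 0.091931 = 0.355964.

0.36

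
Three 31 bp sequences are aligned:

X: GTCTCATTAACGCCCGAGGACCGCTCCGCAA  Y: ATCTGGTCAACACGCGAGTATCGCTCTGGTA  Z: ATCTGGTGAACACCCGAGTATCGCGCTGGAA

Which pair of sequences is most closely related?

Y and Z

X–Y: 11/31 differ, p = 0.355, d = 0.481.
X–Z: 10/31 differ, p = 0.323, d = 0.422.
Y–Z: 4/31 differ, p = 0.129, d = 0.142.
The smallest distance is between Y and Z.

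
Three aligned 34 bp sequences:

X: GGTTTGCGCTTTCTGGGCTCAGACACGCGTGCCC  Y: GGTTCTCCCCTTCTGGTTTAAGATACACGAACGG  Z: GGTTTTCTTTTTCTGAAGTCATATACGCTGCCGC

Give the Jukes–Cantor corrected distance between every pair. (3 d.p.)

X–Y: 13/34 sites differ → p ≈ 0.382353, d = −0.75 ln(1 − 0.509804) = 0.534712 ≈ 0.535.
X–Z: 12/34 sites differ → p ≈ 0.352941, d = −0.75 ln(1 − 0.470588) = 0.476991 ≈ 0.477.
Y–Z: 14/34 sites differ → p ≈ 0.411765, d = −0.75 ln(1 − 0.54902) = 0.597249 ≈ 0.597.

d(X,Y) = 0.535, d(X,Z) = 0.477, d(Y,Z) = 0.597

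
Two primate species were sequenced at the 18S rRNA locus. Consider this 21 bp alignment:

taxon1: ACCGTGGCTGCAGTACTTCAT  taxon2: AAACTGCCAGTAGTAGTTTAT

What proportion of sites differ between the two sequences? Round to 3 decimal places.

The sequences differ at 8 of 21 positions (sites 2, 3, 4, 7, 9, 11, 16, 19).
p = 8/21 = 0.380952… ≈ 0.381 (to 3 d.p.).

0.381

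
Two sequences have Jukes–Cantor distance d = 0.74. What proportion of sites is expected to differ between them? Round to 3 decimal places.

p = (3/4)(1 − e^(−4d/3)) = 0.75 × (1 − e^(-0.986667)) = 0.75 × (1 − 0.372817) = 0.470387.

0.470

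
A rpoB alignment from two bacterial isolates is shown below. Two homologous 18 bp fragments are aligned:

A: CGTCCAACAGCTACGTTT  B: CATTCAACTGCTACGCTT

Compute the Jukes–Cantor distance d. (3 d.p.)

0.264

The sequences differ at 4 of 18 sites (2, 4, 9, 16), so p = 4/18 ≈ 0.222222.
d = −(3/4) ln(1 − 4p/3) = −0.75 ln(1 − 0.296296) = −0.75 ln(0.703704)
  = −0.75 × (-0.351397) = 0.263548 substitutions/site.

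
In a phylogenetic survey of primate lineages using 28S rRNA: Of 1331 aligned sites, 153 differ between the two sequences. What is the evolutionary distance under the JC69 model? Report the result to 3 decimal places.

p = 153/1331 ≈ 0.114951.
d = −(3/4) ln(1 − 4p/3) = −0.75 ln(1 − 0.153268) = −0.75 ln(0.846732)
  = −0.75 × (-0.166371) = 0.124778 substitutions/site.

0.125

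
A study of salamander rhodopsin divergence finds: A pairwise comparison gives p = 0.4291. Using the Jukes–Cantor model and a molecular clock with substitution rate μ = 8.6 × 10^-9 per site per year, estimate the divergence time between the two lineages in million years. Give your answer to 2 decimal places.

d = −(3/4) ln(1 − 4p/3) = −0.75 ln(1 − 0.572133) = −0.75 ln(0.427867)
  = −0.75 × (-0.848943) = 0.636707 substitutions/site.
Under a molecular clock d = 2μt, so t = d/(2μ) = 0.636707 / (2 × 8.6 × 10^-9) = 37.02 million years.

37.02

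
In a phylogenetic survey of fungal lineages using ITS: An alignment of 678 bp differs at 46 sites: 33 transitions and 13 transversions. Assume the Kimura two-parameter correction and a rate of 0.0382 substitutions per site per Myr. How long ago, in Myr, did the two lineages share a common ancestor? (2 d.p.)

P = 33/678 ≈ 0.048673 and Q = 13/678 ≈ 0.019174.
Under the Kimura two-parameter model, d = −½ ln(1 − 2P − Q) − ¼ ln(1 − 2Q).
1 − 2P − Q = 0.88348, giving −½ ln(0.88348) = 0.061943.
1 − 2Q = 0.961652, giving −¼ ln(0.961652) = 0.009776.
d = 0.061943 + 0.009776 = 0.071719.
Under a molecular clock d = 2μt, so t = d/(2μ) = 0.071719 / (2 × 0.0382) = 0.94 Myr.

0.94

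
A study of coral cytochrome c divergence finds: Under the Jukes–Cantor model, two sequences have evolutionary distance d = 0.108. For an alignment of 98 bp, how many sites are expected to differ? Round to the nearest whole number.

Invert JC69: p = (3/4)(1 − e^(−4d/3)) = 0.75 × (1 − e^(-0.144)) = 0.75 × (1 − 0.865888) = 0.100584.
Expected differing sites = pL ≈ 0.100584 × 98 = 9.857232 ≈ 10.

10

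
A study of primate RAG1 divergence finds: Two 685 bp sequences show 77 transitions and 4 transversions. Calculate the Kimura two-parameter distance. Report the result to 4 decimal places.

0.1340

P = 77/685 ≈ 0.112409 and Q = 4/685 ≈ 0.005839.
Under the Kimura two-parameter model, d = −½ ln(1 − 2P − Q) − ¼ ln(1 − 2Q).
1 − 2P − Q = 0.769343, giving −½ ln(0.769343) = 0.131109.
1 − 2Q = 0.988322, giving −¼ ln(0.988322) = 0.002937.
d = 0.131109 + 0.002937 = 0.134046.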